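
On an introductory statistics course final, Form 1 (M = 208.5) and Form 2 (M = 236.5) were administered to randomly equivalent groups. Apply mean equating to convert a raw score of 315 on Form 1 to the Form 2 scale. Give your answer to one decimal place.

Mean equating: y = x + (M_Y − M_X) = 315 + (236.5 − 208.5) = 343.0

343.0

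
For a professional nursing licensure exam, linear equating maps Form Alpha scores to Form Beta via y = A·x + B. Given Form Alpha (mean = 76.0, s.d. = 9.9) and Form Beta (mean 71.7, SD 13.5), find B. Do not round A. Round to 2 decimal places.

A = SD_Y / SD_X = 13.5 / 9.9 = 1.363636
B = M_Y − A·M_X = 71.7 − 1.363636 × 76.0 = -31.94

-31.94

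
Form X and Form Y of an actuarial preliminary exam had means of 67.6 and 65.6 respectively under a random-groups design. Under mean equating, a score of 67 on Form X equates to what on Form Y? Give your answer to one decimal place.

Mean equating: y = x + (M_Y − M_X) = 67 + (65.6 − 67.6) = 65.0

65.0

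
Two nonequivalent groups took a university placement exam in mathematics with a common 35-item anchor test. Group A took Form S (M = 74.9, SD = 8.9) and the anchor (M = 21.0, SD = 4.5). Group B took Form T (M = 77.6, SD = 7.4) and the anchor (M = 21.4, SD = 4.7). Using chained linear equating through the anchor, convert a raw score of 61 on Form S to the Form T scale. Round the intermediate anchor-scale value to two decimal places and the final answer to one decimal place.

Form S → anchor (Group A): v = (4.5/8.9)(61 − 74.9) + 21.0 = 13.97
anchor → Form T (Group B): y = (7.4/4.7)(13.97 − 21.4) + 77.6 = 65.9

65.9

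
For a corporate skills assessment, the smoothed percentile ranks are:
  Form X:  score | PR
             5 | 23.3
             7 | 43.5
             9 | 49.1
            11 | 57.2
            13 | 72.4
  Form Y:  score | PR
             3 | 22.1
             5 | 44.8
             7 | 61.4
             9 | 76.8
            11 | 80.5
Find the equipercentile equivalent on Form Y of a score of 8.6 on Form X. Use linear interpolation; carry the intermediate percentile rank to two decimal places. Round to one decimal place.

5.4

PR of 8.6 on Form X: 43.5 + (8.6 − 7)/(9 − 7) × (49.1 − 43.5) = 47.98
On Form Y, PR 47.98 falls between score 5 (PR 44.8) and 7 (PR 61.4).
Interpolate: 5 + (47.98 − 44.8)/(61.4 − 44.8) × (7 − 5) = 5.4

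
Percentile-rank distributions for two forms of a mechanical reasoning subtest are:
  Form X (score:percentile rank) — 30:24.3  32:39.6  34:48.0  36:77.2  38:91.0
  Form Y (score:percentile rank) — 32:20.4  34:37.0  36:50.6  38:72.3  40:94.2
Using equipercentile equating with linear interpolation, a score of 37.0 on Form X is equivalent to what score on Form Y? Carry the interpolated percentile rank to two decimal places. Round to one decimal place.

PR of 37.0 on Form X: 77.2 + (37.0 − 36)/(38 − 36) × (91.0 − 77.2) = 84.10
On Form Y, PR 84.10 falls between score 38 (PR 72.3) and 40 (PR 94.2).
Interpolate: 38 + (84.10 − 72.3)/(94.2 − 72.3) × (40 − 38) = 39.1

39.1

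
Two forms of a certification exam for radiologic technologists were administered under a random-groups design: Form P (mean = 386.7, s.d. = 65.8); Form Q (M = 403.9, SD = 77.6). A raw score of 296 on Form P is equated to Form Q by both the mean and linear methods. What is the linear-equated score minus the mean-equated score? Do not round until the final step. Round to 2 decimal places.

Mean-equated: 296 + (403.9 − 386.7) = 313.20
Linear-equated: (77.6/65.8)(296 − 386.7) + 403.9 = 296.935
Difference = 296.935 − 313.20 = -16.27

-16.27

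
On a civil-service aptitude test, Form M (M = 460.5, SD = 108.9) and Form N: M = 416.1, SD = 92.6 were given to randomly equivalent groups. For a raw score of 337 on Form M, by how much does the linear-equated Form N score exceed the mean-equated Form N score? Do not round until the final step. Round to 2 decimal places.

18.49

Mean-equated: 337 + (416.1 − 460.5) = 292.60
Linear-equated: (92.6/108.9)(337 − 460.5) + 416.1 = 311.085
Difference = 311.085 − 292.60 = 18.49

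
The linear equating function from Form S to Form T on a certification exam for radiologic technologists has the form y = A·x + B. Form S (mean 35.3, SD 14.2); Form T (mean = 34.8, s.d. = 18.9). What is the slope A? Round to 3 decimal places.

A = SD_Y / SD_X = 18.9 / 14.2 = 1.331

1.331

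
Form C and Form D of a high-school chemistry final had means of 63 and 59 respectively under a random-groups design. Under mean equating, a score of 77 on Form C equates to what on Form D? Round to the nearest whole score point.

Mean equating: y = x + (M_Y − M_X) = 77 + (59 − 63) = 73

73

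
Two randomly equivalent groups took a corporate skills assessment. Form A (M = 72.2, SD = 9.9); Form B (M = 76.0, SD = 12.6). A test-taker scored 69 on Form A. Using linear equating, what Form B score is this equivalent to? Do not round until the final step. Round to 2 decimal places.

71.93

Linear equating: y = (SD_Y/SD_X)(x − M_X) + M_Y
y = (12.6/9.9)(69 − 72.2) + 76.0
y = 1.272727 × -3.2 + 76.0 = -4.0727 + 76.0 = 71.93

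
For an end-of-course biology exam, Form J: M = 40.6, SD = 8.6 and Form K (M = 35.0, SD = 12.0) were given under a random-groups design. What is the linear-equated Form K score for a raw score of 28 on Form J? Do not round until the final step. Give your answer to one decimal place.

Linear equating: y = (SD_Y/SD_X)(x − M_X) + M_Y
y = (12.0/8.6)(28 − 40.6) + 35.0
y = 1.395349 × -12.6 + 35.0 = -17.5814 + 35.0 = 17.4

17.4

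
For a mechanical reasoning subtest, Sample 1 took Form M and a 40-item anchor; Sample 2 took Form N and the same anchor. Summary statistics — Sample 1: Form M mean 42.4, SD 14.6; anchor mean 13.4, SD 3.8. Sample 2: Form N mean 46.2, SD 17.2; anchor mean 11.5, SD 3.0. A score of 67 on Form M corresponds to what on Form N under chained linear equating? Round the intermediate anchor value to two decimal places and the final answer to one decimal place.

Form M → anchor (Sample 1): v = (3.8/14.6)(67 − 42.4) + 13.4 = 19.80
anchor → Form N (Sample 2): y = (17.2/3.0)(19.80 − 11.5) + 46.2 = 93.8

93.8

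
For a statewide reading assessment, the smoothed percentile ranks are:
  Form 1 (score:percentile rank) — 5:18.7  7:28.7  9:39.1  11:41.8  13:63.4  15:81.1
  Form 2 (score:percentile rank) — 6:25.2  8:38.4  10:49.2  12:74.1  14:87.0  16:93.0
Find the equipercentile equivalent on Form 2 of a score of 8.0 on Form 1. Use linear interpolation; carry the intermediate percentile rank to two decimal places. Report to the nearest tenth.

PR of 8.0 on Form 1: 28.7 + (8.0 − 7)/(9 − 7) × (39.1 − 28.7) = 33.90
On Form 2, PR 33.90 falls between score 6 (PR 25.2) and 8 (PR 38.4).
Interpolate: 6 + (33.90 − 25.2)/(38.4 − 25.2) × (8 − 6) = 7.3

7.3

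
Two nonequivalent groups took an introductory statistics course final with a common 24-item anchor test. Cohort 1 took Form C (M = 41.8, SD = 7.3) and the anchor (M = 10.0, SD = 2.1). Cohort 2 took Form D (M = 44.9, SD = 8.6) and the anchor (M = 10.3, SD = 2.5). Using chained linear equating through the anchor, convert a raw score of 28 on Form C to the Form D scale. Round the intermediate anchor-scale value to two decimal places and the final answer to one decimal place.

Form C → anchor (Cohort 1): v = (2.1/7.3)(28 − 41.8) + 10.0 = 6.03
anchor → Form D (Cohort 2): y = (8.6/2.5)(6.03 − 10.3) + 44.9 = 30.2

30.2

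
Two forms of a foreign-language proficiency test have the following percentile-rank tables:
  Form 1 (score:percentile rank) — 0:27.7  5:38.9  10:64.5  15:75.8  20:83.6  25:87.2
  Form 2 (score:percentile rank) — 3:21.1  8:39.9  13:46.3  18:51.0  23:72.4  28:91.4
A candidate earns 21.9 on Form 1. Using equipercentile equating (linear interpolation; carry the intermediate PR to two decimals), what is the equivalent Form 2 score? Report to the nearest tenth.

PR of 21.9 on Form 1: 83.6 + (21.9 − 20)/(25 − 20) × (87.2 − 83.6) = 84.97
On Form 2, PR 84.97 falls between score 23 (PR 72.4) and 28 (PR 91.4).
Interpolate: 23 + (84.97 − 72.4)/(91.4 − 72.4) × (28 − 23) = 26.3

26.3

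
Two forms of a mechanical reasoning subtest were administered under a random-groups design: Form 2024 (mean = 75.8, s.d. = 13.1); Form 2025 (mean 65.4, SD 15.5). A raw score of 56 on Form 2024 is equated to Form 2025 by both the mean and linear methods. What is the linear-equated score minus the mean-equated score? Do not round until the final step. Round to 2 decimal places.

Mean-equated: 56 + (65.4 − 75.8) = 45.60
Linear-equated: (15.5/13.1)(56 − 75.8) + 65.4 = 41.973
Difference = 41.973 − 45.60 = -3.63

-3.63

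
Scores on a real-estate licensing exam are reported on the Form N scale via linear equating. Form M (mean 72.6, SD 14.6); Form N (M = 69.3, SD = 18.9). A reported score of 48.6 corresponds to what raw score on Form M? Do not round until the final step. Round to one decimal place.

Invert y = (SD_Y/SD_X)(x − M_X) + M_Y:
x = (SD_X/SD_Y)(y − M_Y) + M_X = (14.6/18.9)(48.6 − 69.3) + 72.6
x = 0.772487 × -20.700 + 72.6 = 56.6

56.6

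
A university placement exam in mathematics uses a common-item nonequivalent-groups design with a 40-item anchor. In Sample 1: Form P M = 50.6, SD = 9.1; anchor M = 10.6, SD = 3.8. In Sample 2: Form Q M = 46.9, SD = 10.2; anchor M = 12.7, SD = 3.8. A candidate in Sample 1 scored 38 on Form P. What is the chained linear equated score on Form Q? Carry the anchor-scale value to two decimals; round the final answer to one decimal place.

Form P → anchor (Sample 1): v = (3.8/9.1)(38 − 50.6) + 10.6 = 5.34
anchor → Form Q (Sample 2): y = (10.2/3.8)(5.34 − 12.7) + 46.9 = 27.1

27.1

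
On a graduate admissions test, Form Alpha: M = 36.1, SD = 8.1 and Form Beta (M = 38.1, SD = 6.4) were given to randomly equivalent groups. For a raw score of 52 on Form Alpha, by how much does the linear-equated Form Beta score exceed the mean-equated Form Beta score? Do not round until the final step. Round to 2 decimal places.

Mean-equated: 52 + (38.1 − 36.1) = 54.00
Linear-equated: (6.4/8.1)(52 − 36.1) + 38.1 = 50.663
Difference = 50.663 − 54.00 = -3.34

-3.34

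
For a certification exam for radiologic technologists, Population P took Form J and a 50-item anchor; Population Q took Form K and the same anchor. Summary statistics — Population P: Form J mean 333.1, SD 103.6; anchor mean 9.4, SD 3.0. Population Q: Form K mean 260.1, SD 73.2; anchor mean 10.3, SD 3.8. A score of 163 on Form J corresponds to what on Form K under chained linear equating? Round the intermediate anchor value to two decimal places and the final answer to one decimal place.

147.8

Form J → anchor (Population P): v = (3.0/103.6)(163 − 333.1) + 9.4 = 4.47
anchor → Form K (Population Q): y = (73.2/3.8)(4.47 − 10.3) + 260.1 = 147.8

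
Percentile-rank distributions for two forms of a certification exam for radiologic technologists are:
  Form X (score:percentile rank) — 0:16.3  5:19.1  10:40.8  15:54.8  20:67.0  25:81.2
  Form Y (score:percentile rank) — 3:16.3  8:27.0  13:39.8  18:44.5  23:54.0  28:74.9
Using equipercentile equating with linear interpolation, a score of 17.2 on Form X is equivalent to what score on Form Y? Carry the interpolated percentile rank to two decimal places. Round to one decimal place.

24.5

PR of 17.2 on Form X: 54.8 + (17.2 − 15)/(20 − 15) × (67.0 − 54.8) = 60.17
On Form Y, PR 60.17 falls between score 23 (PR 54.0) and 28 (PR 74.9).
Interpolate: 23 + (60.17 − 54.0)/(74.9 − 54.0) × (28 − 23) = 24.5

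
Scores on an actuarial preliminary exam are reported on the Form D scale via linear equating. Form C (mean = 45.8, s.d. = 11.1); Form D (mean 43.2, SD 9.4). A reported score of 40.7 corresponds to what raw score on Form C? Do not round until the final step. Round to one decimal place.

Invert y = (SD_Y/SD_X)(x − M_X) + M_Y:
x = (SD_X/SD_Y)(y − M_Y) + M_X = (11.1/9.4)(40.7 − 43.2) + 45.8
x = 1.180851 × -2.500 + 45.8 = 42.8

42.8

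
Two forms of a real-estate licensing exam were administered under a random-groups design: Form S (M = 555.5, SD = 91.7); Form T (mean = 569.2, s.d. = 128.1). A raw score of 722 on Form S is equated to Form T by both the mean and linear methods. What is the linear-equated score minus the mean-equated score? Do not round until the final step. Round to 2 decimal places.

66.09

Mean-equated: 722 + (569.2 − 555.5) = 735.70
Linear-equated: (128.1/91.7)(722 − 555.5) + 569.2 = 801.792
Difference = 801.792 − 735.70 = 66.09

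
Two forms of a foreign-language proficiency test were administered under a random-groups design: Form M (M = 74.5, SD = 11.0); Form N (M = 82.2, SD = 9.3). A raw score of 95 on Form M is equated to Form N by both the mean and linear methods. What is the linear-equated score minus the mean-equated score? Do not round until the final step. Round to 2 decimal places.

-3.17

Mean-equated: 95 + (82.2 − 74.5) = 102.70
Linear-equated: (9.3/11.0)(95 − 74.5) + 82.2 = 99.532
Difference = 99.532 − 102.70 = -3.17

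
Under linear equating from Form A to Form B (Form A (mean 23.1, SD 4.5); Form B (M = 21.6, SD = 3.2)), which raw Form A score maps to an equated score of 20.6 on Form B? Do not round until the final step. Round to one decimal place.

Invert y = (SD_Y/SD_X)(x − M_X) + M_Y:
x = (SD_X/SD_Y)(y − M_Y) + M_X = (4.5/3.2)(20.6 − 21.6) + 23.1
x = 1.406250 × -1.000 + 23.1 = 21.7

21.7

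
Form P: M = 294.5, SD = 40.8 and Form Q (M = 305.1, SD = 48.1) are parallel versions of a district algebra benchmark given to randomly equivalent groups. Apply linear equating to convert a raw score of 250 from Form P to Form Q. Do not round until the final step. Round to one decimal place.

252.6

Linear equating: y = (SD_Y/SD_X)(x − M_X) + M_Y
y = (48.1/40.8)(250 − 294.5) + 305.1
y = 1.178922 × -44.5 + 305.1 = -52.4620 + 305.1 = 252.6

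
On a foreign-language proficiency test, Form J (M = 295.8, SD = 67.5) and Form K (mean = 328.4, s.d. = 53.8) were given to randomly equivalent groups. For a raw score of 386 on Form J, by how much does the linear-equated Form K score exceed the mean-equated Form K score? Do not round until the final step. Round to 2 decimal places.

Mean-equated: 386 + (328.4 − 295.8) = 418.60
Linear-equated: (53.8/67.5)(386 − 295.8) + 328.4 = 400.293
Difference = 400.293 − 418.60 = -18.31

-18.31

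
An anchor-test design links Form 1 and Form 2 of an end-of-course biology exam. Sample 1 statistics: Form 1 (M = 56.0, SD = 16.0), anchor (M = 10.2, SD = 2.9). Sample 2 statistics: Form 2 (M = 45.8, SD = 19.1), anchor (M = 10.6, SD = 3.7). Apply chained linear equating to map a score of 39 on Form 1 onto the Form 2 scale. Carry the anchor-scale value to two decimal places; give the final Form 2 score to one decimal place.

27.8

Form 1 → anchor (Sample 1): v = (2.9/16.0)(39 − 56.0) + 10.2 = 7.12
anchor → Form 2 (Sample 2): y = (19.1/3.7)(7.12 − 10.6) + 45.8 = 27.8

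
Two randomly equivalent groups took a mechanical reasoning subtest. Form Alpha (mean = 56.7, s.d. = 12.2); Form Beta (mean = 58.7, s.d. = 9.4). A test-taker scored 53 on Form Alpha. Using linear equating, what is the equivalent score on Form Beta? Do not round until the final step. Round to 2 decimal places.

55.85

Linear equating: y = (SD_Y/SD_X)(x − M_X) + M_Y
y = (9.4/12.2)(53 − 56.7) + 58.7
y = 0.770492 × -3.7 + 58.7 = -2.8508 + 58.7 = 55.85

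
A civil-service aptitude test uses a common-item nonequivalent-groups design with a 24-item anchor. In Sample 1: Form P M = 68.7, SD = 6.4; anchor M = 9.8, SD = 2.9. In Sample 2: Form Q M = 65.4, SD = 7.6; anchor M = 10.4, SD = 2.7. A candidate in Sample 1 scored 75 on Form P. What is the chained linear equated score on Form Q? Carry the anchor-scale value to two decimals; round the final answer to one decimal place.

71.7

Form P → anchor (Sample 1): v = (2.9/6.4)(75 − 68.7) + 9.8 = 12.65
anchor → Form Q (Sample 2): y = (7.6/2.7)(12.65 − 10.4) + 65.4 = 71.7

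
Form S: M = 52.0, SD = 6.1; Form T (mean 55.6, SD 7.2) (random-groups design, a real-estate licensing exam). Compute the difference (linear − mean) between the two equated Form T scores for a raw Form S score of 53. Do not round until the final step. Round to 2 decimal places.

0.18

Mean-equated: 53 + (55.6 − 52.0) = 56.60
Linear-equated: (7.2/6.1)(53 − 52.0) + 55.6 = 56.780
Difference = 56.780 − 56.60 = 0.18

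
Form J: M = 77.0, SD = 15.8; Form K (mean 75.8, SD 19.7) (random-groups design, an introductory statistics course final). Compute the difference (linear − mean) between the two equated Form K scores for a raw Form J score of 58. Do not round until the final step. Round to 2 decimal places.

Mean-equated: 58 + (75.8 − 77.0) = 56.80
Linear-equated: (19.7/15.8)(58 − 77.0) + 75.8 = 52.110
Difference = 52.110 − 56.80 = -4.69

-4.69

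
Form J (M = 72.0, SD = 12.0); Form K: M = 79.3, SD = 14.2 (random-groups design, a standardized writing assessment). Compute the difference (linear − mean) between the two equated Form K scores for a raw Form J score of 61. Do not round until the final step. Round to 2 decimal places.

-2.02

Mean-equated: 61 + (79.3 − 72.0) = 68.30
Linear-equated: (14.2/12.0)(61 − 72.0) + 79.3 = 66.283
Difference = 66.283 − 68.30 = -2.02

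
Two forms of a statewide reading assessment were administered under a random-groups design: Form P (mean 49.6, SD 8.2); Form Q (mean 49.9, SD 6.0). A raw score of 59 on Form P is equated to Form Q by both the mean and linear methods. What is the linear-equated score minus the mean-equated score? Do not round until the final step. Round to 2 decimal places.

Mean-equated: 59 + (49.9 − 49.6) = 59.30
Linear-equated: (6.0/8.2)(59 − 49.6) + 49.9 = 56.778
Difference = 56.778 − 59.30 = -2.52

-2.52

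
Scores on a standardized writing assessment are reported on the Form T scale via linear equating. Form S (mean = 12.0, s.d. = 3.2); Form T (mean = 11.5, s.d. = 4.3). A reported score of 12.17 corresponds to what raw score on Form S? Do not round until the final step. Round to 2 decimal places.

Invert y = (SD_Y/SD_X)(x − M_X) + M_Y:
x = (SD_X/SD_Y)(y − M_Y) + M_X = (3.2/4.3)(12.17 − 11.5) + 12.0
x = 0.744186 × 0.670 + 12.0 = 12.50

12.50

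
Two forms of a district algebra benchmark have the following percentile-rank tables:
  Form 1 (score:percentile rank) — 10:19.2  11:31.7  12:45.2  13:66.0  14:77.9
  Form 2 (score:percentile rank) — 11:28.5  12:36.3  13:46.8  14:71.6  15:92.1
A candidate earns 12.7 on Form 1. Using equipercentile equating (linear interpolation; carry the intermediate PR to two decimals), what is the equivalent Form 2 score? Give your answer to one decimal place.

PR of 12.7 on Form 1: 45.2 + (12.7 − 12)/(13 − 12) × (66.0 − 45.2) = 59.76
On Form 2, PR 59.76 falls between score 13 (PR 46.8) and 14 (PR 71.6).
Interpolate: 13 + (59.76 − 46.8)/(71.6 − 46.8) × (14 − 13) = 13.5

13.5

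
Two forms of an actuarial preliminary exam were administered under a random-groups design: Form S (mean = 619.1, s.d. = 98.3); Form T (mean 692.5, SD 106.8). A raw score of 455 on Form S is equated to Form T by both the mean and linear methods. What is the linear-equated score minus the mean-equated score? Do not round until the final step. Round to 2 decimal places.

Mean-equated: 455 + (692.5 − 619.1) = 528.40
Linear-equated: (106.8/98.3)(455 − 619.1) + 692.5 = 514.210
Difference = 514.210 − 528.40 = -14.19

-14.19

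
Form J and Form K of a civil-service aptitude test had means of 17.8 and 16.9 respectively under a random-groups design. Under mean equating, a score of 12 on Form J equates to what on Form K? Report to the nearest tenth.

11.1

Mean equating: y = x + (M_Y − M_X) = 12 + (16.9 − 17.8) = 11.1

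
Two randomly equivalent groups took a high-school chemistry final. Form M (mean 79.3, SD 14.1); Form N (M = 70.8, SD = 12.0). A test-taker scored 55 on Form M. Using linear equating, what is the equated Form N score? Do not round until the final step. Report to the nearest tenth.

Linear equating: y = (SD_Y/SD_X)(x − M_X) + M_Y
y = (12.0/14.1)(55 − 79.3) + 70.8
y = 0.851064 × -24.3 + 70.8 = -20.6809 + 70.8 = 50.1

50.1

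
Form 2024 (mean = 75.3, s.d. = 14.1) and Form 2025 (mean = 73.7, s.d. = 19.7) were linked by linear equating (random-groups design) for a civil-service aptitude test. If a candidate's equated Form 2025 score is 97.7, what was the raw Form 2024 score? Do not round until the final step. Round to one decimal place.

Invert y = (SD_Y/SD_X)(x − M_X) + M_Y:
x = (SD_X/SD_Y)(y − M_Y) + M_X = (14.1/19.7)(97.7 − 73.7) + 75.3
x = 0.715736 × 24.000 + 75.3 = 92.5

92.5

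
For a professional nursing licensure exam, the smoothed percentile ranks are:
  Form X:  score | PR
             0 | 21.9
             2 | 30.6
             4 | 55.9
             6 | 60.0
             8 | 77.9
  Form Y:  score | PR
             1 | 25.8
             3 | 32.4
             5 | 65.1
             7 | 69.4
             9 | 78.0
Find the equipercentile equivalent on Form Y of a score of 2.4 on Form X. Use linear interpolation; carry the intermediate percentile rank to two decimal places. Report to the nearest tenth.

PR of 2.4 on Form X: 30.6 + (2.4 − 2)/(4 − 2) × (55.9 − 30.6) = 35.66
On Form Y, PR 35.66 falls between score 3 (PR 32.4) and 5 (PR 65.1).
Interpolate: 3 + (35.66 − 32.4)/(65.1 − 32.4) × (5 − 3) = 3.2

3.2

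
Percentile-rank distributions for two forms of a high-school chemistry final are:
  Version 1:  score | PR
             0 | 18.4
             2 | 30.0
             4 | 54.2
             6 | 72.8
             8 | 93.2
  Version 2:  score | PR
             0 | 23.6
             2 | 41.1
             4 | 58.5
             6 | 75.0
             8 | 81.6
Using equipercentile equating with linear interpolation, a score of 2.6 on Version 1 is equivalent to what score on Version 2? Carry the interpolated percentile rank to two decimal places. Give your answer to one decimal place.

PR of 2.6 on Version 1: 30.0 + (2.6 − 2)/(4 − 2) × (54.2 − 30.0) = 37.26
On Version 2, PR 37.26 falls between score 0 (PR 23.6) and 2 (PR 41.1).
Interpolate: 0 + (37.26 − 23.6)/(41.1 − 23.6) × (2 − 0) = 1.6

1.6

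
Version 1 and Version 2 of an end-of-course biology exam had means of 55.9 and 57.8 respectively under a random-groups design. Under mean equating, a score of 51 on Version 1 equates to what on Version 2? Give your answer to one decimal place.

Mean equating: y = x + (M_Y − M_X) = 51 + (57.8 − 55.9) = 52.9

52.9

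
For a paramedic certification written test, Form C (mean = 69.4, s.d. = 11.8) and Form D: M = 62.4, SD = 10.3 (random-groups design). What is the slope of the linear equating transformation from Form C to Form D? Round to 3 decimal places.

0.873

A = SD_Y / SD_X = 10.3 / 11.8 = 0.873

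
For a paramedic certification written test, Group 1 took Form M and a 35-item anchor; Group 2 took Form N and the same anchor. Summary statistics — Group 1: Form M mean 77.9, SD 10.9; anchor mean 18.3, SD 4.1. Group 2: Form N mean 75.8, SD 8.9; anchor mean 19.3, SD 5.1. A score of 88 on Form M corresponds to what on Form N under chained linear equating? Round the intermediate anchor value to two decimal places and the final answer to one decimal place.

Form M → anchor (Group 1): v = (4.1/10.9)(88 − 77.9) + 18.3 = 22.10
anchor → Form N (Group 2): y = (8.9/5.1)(22.10 − 19.3) + 75.8 = 80.7

80.7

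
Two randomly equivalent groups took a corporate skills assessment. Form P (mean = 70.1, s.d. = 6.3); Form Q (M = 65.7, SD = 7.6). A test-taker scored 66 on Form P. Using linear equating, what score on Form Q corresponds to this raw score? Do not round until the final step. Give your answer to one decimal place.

60.8

Linear equating: y = (SD_Y/SD_X)(x − M_X) + M_Y
y = (7.6/6.3)(66 − 70.1) + 65.7
y = 1.206349 × -4.1 + 65.7 = -4.9460 + 65.7 = 60.8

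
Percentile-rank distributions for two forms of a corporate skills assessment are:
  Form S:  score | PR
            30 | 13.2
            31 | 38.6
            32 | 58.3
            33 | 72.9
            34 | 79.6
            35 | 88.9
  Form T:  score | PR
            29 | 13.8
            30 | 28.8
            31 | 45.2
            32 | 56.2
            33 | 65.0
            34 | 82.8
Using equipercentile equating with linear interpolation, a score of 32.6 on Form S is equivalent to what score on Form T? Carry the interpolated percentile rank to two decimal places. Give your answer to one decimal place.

33.1

PR of 32.6 on Form S: 58.3 + (32.6 − 32)/(33 − 32) × (72.9 − 58.3) = 67.06
On Form T, PR 67.06 falls between score 33 (PR 65.0) and 34 (PR 82.8).
Interpolate: 33 + (67.06 − 65.0)/(82.8 − 65.0) × (34 − 33) = 33.1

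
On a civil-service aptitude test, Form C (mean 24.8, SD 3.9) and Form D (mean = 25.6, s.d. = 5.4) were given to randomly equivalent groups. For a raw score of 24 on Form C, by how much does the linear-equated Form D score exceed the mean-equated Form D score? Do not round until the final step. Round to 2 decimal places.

Mean-equated: 24 + (25.6 − 24.8) = 24.80
Linear-equated: (5.4/3.9)(24 − 24.8) + 25.6 = 24.492
Difference = 24.492 − 24.80 = -0.31

-0.31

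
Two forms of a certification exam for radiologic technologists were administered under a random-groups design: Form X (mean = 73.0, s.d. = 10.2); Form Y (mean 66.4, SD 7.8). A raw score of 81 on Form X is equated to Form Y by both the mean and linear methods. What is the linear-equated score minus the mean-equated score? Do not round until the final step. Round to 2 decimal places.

-1.88

Mean-equated: 81 + (66.4 − 73.0) = 74.40
Linear-equated: (7.8/10.2)(81 − 73.0) + 66.4 = 72.518
Difference = 72.518 − 74.40 = -1.88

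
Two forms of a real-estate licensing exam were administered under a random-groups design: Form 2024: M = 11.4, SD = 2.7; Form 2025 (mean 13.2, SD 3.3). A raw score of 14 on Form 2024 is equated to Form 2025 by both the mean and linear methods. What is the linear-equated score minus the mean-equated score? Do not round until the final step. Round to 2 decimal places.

Mean-equated: 14 + (13.2 − 11.4) = 15.80
Linear-equated: (3.3/2.7)(14 − 11.4) + 13.2 = 16.378
Difference = 16.378 − 15.80 = 0.58

0.58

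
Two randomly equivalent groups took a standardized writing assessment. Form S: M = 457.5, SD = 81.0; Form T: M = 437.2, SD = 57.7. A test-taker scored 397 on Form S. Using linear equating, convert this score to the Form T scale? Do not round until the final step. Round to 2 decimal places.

394.10

Linear equating: y = (SD_Y/SD_X)(x − M_X) + M_Y
y = (57.7/81.0)(397 − 457.5) + 437.2
y = 0.712346 × -60.5 + 437.2 = -43.0969 + 437.2 = 394.10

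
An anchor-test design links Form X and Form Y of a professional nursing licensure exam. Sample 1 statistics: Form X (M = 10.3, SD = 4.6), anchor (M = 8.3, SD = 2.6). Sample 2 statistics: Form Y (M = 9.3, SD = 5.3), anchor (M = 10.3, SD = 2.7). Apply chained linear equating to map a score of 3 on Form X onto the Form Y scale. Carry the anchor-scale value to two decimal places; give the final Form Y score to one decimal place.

Form X → anchor (Sample 1): v = (2.6/4.6)(3 − 10.3) + 8.3 = 4.17
anchor → Form Y (Sample 2): y = (5.3/2.7)(4.17 − 10.3) + 9.3 = -2.7

-2.7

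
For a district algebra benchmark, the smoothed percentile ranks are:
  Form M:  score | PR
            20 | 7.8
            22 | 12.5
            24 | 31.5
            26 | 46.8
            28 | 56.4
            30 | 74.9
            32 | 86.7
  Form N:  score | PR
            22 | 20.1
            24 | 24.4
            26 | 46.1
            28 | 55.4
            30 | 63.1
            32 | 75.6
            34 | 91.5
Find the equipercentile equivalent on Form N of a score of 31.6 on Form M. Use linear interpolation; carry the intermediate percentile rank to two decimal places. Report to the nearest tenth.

PR of 31.6 on Form M: 74.9 + (31.6 − 30)/(32 − 30) × (86.7 − 74.9) = 84.34
On Form N, PR 84.34 falls between score 32 (PR 75.6) and 34 (PR 91.5).
Interpolate: 32 + (84.34 − 75.6)/(91.5 − 75.6) × (34 − 32) = 33.1

33.1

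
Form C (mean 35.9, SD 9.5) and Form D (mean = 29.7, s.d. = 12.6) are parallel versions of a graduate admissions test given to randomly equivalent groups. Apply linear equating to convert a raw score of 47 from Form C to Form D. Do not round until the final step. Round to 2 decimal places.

44.42

Linear equating: y = (SD_Y/SD_X)(x − M_X) + M_Y
y = (12.6/9.5)(47 − 35.9) + 29.7
y = 1.326316 × 11.1 + 29.7 = 14.7221 + 29.7 = 44.42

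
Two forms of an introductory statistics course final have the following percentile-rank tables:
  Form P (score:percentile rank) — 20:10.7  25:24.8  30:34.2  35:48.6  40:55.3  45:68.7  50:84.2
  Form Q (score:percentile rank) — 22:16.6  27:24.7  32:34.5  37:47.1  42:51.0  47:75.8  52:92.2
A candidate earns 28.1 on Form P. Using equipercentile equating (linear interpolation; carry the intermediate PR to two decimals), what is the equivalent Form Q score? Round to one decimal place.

PR of 28.1 on Form P: 24.8 + (28.1 − 25)/(30 − 25) × (34.2 − 24.8) = 30.63
On Form Q, PR 30.63 falls between score 27 (PR 24.7) and 32 (PR 34.5).
Interpolate: 27 + (30.63 − 24.7)/(34.5 − 24.7) × (32 − 27) = 30.0

30.0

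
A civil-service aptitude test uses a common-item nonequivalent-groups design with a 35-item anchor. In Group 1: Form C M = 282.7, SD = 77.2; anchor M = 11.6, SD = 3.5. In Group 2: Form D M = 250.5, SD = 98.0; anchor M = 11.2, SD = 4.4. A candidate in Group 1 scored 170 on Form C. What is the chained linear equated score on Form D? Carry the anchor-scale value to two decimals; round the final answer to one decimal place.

145.6

Form C → anchor (Group 1): v = (3.5/77.2)(170 − 282.7) + 11.6 = 6.49
anchor → Form D (Group 2): y = (98.0/4.4)(6.49 − 11.2) + 250.5 = 145.6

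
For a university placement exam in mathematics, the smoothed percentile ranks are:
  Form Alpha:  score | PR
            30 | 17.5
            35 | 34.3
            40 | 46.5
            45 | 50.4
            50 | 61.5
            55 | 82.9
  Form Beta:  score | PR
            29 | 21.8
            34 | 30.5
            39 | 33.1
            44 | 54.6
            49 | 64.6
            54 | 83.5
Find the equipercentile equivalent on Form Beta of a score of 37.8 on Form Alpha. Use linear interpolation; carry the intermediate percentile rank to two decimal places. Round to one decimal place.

PR of 37.8 on Form Alpha: 34.3 + (37.8 − 35)/(40 − 35) × (46.5 − 34.3) = 41.13
On Form Beta, PR 41.13 falls between score 39 (PR 33.1) and 44 (PR 54.6).
Interpolate: 39 + (41.13 − 33.1)/(54.6 − 33.1) × (44 − 39) = 40.9

40.9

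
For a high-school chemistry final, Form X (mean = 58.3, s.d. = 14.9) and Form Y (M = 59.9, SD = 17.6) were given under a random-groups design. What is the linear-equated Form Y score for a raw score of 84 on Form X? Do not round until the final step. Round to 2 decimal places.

Linear equating: y = (SD_Y/SD_X)(x − M_X) + M_Y
y = (17.6/14.9)(84 − 58.3) + 59.9
y = 1.181208 × 25.7 + 59.9 = 30.3570 + 59.9 = 90.26

90.26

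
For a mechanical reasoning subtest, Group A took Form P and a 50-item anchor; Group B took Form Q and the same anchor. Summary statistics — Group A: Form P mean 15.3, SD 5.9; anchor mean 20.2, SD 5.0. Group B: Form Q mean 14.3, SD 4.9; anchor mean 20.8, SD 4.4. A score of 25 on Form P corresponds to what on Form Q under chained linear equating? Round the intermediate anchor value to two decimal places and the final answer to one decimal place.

22.8

Form P → anchor (Group A): v = (5.0/5.9)(25 − 15.3) + 20.2 = 28.42
anchor → Form Q (Group B): y = (4.9/4.4)(28.42 − 20.8) + 14.3 = 22.8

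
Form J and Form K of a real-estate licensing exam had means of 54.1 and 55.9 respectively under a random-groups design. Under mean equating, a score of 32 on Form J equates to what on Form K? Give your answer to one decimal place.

Mean equating: y = x + (M_Y − M_X) = 32 + (55.9 − 54.1) = 33.8

33.8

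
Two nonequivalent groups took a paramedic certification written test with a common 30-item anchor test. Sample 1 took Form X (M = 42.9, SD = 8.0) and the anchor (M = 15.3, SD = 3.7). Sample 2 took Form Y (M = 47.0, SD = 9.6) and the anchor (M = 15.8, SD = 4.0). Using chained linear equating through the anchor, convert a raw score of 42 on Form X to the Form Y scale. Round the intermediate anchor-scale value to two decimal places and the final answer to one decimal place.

44.8

Form X → anchor (Sample 1): v = (3.7/8.0)(42 − 42.9) + 15.3 = 14.88
anchor → Form Y (Sample 2): y = (9.6/4.0)(14.88 − 15.8) + 47.0 = 44.8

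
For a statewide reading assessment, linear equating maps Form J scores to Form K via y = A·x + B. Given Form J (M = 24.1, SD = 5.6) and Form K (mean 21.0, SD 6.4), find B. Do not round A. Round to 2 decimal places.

A = SD_Y / SD_X = 6.4 / 5.6 = 1.142857
B = M_Y − A·M_X = 21.0 − 1.142857 × 24.1 = -6.54

-6.54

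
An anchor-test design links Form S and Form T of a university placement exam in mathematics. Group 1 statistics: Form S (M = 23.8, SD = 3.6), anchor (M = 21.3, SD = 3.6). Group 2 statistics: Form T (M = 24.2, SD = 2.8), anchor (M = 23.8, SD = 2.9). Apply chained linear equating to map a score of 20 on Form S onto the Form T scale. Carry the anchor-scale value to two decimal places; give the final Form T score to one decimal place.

Form S → anchor (Group 1): v = (3.6/3.6)(20 − 23.8) + 21.3 = 17.50
anchor → Form T (Group 2): y = (2.8/2.9)(17.50 − 23.8) + 24.2 = 18.1

18.1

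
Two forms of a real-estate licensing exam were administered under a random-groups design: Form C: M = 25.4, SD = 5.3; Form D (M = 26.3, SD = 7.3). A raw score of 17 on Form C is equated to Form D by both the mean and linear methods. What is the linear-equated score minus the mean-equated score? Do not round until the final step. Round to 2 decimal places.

-3.17

Mean-equated: 17 + (26.3 − 25.4) = 17.90
Linear-equated: (7.3/5.3)(17 − 25.4) + 26.3 = 14.730
Difference = 14.730 − 17.90 = -3.17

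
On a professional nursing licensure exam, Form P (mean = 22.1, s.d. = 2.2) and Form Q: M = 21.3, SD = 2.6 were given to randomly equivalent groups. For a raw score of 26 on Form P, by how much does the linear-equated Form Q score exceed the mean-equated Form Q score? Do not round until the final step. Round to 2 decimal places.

Mean-equated: 26 + (21.3 − 22.1) = 25.20
Linear-equated: (2.6/2.2)(26 − 22.1) + 21.3 = 25.909
Difference = 25.909 − 25.20 = 0.71

0.71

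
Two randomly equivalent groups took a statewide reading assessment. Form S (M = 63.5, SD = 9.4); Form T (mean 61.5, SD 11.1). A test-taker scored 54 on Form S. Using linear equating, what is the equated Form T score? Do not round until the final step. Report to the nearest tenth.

50.3

Linear equating: y = (SD_Y/SD_X)(x − M_X) + M_Y
y = (11.1/9.4)(54 − 63.5) + 61.5
y = 1.180851 × -9.5 + 61.5 = -11.2181 + 61.5 = 50.3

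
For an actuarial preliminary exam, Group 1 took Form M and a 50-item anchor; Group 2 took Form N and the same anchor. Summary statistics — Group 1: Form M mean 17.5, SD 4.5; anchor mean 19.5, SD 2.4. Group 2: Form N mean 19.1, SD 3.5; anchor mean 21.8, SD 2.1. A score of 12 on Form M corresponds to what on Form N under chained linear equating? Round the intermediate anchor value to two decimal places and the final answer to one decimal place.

10.4

Form M → anchor (Group 1): v = (2.4/4.5)(12 − 17.5) + 19.5 = 16.57
anchor → Form N (Group 2): y = (3.5/2.1)(16.57 − 21.8) + 19.1 = 10.4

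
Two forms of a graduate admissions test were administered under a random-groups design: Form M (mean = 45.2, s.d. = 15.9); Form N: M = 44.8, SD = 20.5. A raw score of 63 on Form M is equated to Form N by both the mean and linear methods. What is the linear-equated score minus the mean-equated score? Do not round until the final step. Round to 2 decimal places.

5.15

Mean-equated: 63 + (44.8 − 45.2) = 62.60
Linear-equated: (20.5/15.9)(63 − 45.2) + 44.8 = 67.750
Difference = 67.750 − 62.60 = 5.15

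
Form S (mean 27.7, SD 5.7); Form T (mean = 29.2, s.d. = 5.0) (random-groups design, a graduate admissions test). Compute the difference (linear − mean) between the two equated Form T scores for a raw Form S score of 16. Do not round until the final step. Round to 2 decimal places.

1.44

Mean-equated: 16 + (29.2 − 27.7) = 17.50
Linear-equated: (5.0/5.7)(16 − 27.7) + 29.2 = 18.937
Difference = 18.937 − 17.50 = 1.44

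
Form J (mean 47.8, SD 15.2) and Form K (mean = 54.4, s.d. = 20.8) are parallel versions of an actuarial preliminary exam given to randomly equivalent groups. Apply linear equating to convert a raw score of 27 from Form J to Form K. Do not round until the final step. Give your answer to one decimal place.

Linear equating: y = (SD_Y/SD_X)(x − M_X) + M_Y
y = (20.8/15.2)(27 − 47.8) + 54.4
y = 1.368421 × -20.8 + 54.4 = -28.4632 + 54.4 = 25.9

25.9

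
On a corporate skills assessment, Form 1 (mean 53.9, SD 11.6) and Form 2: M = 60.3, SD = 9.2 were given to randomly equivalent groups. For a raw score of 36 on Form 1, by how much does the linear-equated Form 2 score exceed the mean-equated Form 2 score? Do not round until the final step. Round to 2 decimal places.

Mean-equated: 36 + (60.3 − 53.9) = 42.40
Linear-equated: (9.2/11.6)(36 − 53.9) + 60.3 = 46.103
Difference = 46.103 − 42.40 = 3.70

3.70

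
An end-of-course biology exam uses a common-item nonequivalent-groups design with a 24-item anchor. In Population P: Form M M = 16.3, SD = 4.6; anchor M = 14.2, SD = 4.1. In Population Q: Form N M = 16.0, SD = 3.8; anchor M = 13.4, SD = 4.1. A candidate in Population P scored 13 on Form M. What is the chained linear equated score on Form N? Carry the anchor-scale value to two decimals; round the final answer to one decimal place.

14.0

Form M → anchor (Population P): v = (4.1/4.6)(13 − 16.3) + 14.2 = 11.26
anchor → Form N (Population Q): y = (3.8/4.1)(11.26 − 13.4) + 16.0 = 14.0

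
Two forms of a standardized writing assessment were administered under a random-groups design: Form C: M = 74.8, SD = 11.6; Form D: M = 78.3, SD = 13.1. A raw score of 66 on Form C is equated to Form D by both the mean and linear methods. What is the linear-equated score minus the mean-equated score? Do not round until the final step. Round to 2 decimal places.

-1.14

Mean-equated: 66 + (78.3 − 74.8) = 69.50
Linear-equated: (13.1/11.6)(66 − 74.8) + 78.3 = 68.362
Difference = 68.362 − 69.50 = -1.14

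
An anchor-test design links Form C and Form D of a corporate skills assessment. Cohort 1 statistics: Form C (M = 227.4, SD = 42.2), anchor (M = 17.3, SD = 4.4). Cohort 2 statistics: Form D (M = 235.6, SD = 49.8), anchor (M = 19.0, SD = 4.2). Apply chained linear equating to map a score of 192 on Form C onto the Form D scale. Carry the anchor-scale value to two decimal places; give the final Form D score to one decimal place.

171.7

Form C → anchor (Cohort 1): v = (4.4/42.2)(192 − 227.4) + 17.3 = 13.61
anchor → Form D (Cohort 2): y = (49.8/4.2)(13.61 − 19.0) + 235.6 = 171.7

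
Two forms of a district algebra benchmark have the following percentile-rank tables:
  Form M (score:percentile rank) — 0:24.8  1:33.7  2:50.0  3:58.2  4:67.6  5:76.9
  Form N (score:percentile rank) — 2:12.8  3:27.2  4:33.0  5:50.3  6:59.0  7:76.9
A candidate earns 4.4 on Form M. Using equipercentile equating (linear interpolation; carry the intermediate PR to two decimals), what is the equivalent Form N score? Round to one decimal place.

PR of 4.4 on Form M: 67.6 + (4.4 − 4)/(5 − 4) × (76.9 − 67.6) = 71.32
On Form N, PR 71.32 falls between score 6 (PR 59.0) and 7 (PR 76.9).
Interpolate: 6 + (71.32 − 59.0)/(76.9 − 59.0) × (7 − 6) = 6.7

6.7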